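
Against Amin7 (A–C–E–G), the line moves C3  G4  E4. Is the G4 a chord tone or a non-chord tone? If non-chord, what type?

Chord tone (the seventh of A minor seventh chord).

A minor seventh chord contains A, C, E, G; G is the seventh, so it is a chord tone.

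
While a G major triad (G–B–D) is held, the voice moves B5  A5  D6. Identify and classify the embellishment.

A5 is an escape tone.

The harmony at that moment is G major triad (G, B, D); A5 is not a chord tone.
It is approached by step down from B5 and left by leap up to D6.
Step in, leap out — an escape tone.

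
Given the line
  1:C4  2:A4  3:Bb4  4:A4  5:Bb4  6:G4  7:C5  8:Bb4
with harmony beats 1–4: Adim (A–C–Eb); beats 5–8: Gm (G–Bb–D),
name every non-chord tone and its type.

The harmony at that moment is A diminished triad (A, C, Eb); Bb4 is not a chord tone.
It is approached by step up from A4 and left by step down to A4.
Step away and step back to the same note — a neighbor tone (upper neighbor).
The harmony at that moment is G minor triad (G, Bb, D); C5 is not a chord tone.
It is approached by leap up from G4 and left by step down to Bb4.
Leap in, step out — an appoggiatura.

Bb4 (beat 3) — neighbor tone; C5 (beat 7) — appoggiatura.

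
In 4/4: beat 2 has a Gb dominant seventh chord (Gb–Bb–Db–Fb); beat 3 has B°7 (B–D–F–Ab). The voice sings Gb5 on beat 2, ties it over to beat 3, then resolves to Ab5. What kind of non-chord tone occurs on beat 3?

The harmony at that moment is B diminished seventh chord (B, D, F, Ab); Gb5 is not a chord tone.
It is held over (the same pitch as the preceding Gb5) and left by step up to Ab5.
Held over from the previous chord and resolving up by step — a retardation.

Retardation.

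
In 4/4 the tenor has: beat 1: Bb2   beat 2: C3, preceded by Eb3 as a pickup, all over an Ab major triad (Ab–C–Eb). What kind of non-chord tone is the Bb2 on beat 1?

Appoggiatura.

The harmony at that moment is Ab major triad (Ab, C, Eb); Bb2 is not a chord tone.
It is approached by leap down from Eb3 and left by step up to C3.
Leap in, step out, metrically accented — an appoggiatura.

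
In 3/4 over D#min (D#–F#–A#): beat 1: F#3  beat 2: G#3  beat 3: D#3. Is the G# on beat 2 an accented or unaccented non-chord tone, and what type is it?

Unaccented escape tone.

The harmony at that moment is D# minor triad (D#, F#, A#); G#3 is not a chord tone.
It is approached by step up from F#3 and left by leap down to D#3.
Step in, leap out — an escape tone.
It falls on a weak beat, so it is unaccented.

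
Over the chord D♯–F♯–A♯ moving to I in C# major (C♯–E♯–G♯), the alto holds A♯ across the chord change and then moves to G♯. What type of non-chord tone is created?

A♯ is a suspension.

The harmony at that moment is C♯ major triad (C♯, E♯, G♯); A♯ is not a chord tone.
It is held over (the same pitch as the preceding A♯) and left by step down to G♯.
Held over from the previous chord and resolving down by step — a suspension.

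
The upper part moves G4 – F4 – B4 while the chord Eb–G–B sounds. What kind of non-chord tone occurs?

F4 is an escape tone.

The harmony at that moment is Eb augmented triad (Eb, G, B); F4 is not a chord tone.
It is approached by step down from G4 and left by leap up to B4.
Step in, leap out — an escape tone.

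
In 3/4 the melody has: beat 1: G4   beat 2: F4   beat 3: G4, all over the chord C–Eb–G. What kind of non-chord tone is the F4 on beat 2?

Lower neighbor tone.

The harmony at that moment is C minor triad (C, Eb, G); F4 is not a chord tone.
It is approached by step down from G4 and left by step up to G4.
Step away and step back to the same note — a neighbor tone (lower neighbor).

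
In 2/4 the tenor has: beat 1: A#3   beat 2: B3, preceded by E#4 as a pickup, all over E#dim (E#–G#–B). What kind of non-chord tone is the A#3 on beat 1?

Appoggiatura.

The harmony at that moment is E# diminished triad (E#, G#, B); A#3 is not a chord tone.
It is approached by leap down from E#4 and left by step up to B3.
Leap in, step out, metrically accented — an appoggiatura.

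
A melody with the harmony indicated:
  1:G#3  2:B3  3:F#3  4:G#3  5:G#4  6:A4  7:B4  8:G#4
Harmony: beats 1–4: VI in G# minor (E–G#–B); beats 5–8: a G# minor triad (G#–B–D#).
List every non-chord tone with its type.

The harmony at that moment is E major triad (E, G#, B); F#3 is not a chord tone.
It is approached by leap down from B3 and left by step up to G#3.
Leap in, step out — an appoggiatura.
The harmony at that moment is G# minor triad (G#, B, D#); A4 is not a chord tone.
It is approached by step up from G#4 and left by step up to B4.
Step in, step out in the same direction — a passing tone.

F#3 (beat 3) — appoggiatura; A4 (beat 6) — passing tone.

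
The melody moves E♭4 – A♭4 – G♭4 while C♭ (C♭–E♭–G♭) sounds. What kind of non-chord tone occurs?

A♭4 is an appoggiatura.

The harmony at that moment is C♭ major triad (C♭, E♭, G♭); A♭4 is not a chord tone.
It is approached by leap up from E♭4 and left by step down to G♭4.
Leap in, step out — an appoggiatura.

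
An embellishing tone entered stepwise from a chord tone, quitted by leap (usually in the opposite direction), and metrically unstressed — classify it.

Escape tone.

Approach: by step. Departure: by leap. Metric position: weak.
Step in, leap out, from a weak position — an escape tone (échappée). (It is the mirror image of the appoggiatura, which leaps in and steps out on a strong beat.)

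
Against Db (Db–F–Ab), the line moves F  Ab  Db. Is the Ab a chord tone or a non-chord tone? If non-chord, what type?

Db major triad contains Db, F, Ab; Ab is the fifth, so it is a chord tone.

Chord tone (the fifth of Db major triad).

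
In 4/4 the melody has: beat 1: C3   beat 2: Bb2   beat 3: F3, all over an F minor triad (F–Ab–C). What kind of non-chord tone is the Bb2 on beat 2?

The harmony at that moment is F minor triad (F, Ab, C); Bb2 is not a chord tone.
It is approached by step down from C3 and left by leap up to F3.
Step in, leap out, on a weak beat — an escape tone.

Escape tone.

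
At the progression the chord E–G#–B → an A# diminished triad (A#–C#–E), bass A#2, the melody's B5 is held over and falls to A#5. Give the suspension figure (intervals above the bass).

At the second chord the bass is A#2. The suspended B5 lies a ninth above the bass; after resolving down by step to A#5, the interval above the bass becomes an octave.
Suspension figures are named by those two intervals: 9–8.

9–8 suspension.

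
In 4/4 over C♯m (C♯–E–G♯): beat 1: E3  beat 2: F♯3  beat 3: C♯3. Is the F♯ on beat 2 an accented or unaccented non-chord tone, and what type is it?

The harmony at that moment is C♯ minor triad (C♯, E, G♯); F♯3 is not a chord tone.
It is approached by step up from E3 and left by leap down to C♯3.
Step in, leap out — an escape tone.
It falls on a weak beat, so it is unaccented.

Unaccented escape tone.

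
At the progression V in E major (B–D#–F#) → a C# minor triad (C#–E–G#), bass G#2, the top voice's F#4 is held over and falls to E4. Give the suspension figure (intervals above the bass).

At the second chord the bass is G#2. The suspended F#4 lies a seventh above the bass; after resolving down by step to E4, the interval above the bass becomes a sixth.
Suspension figures are named by those two intervals: 7–6.

7–6 suspension.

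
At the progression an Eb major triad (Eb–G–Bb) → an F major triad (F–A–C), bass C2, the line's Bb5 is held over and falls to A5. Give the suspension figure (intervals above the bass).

7–6 suspension.

At the second chord the bass is C2. The suspended Bb5 lies a seventh above the bass; after resolving down by step to A5, the interval above the bass becomes a sixth.
Suspension figures are named by those two intervals: 7–6.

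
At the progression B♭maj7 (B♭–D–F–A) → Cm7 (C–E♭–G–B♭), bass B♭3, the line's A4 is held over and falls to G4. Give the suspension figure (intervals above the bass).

At the second chord the bass is B♭3. The suspended A4 lies a seventh above the bass; after resolving down by step to G4, the interval above the bass becomes a sixth.
Suspension figures are named by those two intervals: 7–6.

7–6 suspension.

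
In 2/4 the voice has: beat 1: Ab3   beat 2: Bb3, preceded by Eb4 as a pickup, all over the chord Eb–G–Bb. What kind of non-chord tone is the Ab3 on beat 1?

Appoggiatura.

The harmony at that moment is Eb major triad (Eb, G, Bb); Ab3 is not a chord tone.
It is approached by leap down from Eb4 and left by step up to Bb3.
Leap in, step out, metrically accented — an appoggiatura.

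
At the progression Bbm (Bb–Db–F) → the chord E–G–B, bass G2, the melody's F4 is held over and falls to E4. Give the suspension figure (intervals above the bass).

At the second chord the bass is G2. The suspended F4 lies a seventh above the bass; after resolving down by step to E4, the interval above the bass becomes a sixth.
Suspension figures are named by those two intervals: 7–6.

7–6 suspension.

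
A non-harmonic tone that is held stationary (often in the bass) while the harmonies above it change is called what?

Pedal tone.

Approach: none. Departure: none — a single pitch is sustained while the chords change around it, passing through harmonies that do not contain it.
No melodic motion at all; the dissonance is created entirely by the moving harmonies against the stationary note — a pedal tone (pedal point).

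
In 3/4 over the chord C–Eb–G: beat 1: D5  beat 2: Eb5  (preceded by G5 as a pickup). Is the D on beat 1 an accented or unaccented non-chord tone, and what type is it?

The harmony at that moment is C minor triad (C, Eb, G); D5 is not a chord tone.
It is approached by leap down from G5 and left by step up to Eb5.
Leap in, step out — an appoggiatura.
It falls on the downbeat, so it is accented.

Accented appoggiatura.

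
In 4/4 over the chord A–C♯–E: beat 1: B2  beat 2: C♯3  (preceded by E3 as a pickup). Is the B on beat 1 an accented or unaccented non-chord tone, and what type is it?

Accented appoggiatura.

The harmony at that moment is A major triad (A, C♯, E); B2 is not a chord tone.
It is approached by leap down from E3 and left by step up to C♯3.
Leap in, step out — an appoggiatura.
It falls on the downbeat, so it is accented.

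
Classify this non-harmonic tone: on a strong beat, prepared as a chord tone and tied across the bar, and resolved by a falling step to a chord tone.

Suspension.

Approach: by preparation — the pitch is first a chord tone, then held (tied or repeated) while the harmony changes under it. Departure: down by step. Metric position: strong.
A prepared dissonance that resolves downward by step — a suspension. (The same figure resolving upward would be a retardation.)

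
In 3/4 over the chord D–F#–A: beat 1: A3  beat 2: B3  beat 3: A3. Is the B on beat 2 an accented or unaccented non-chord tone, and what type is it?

The harmony at that moment is D major triad (D, F#, A); B3 is not a chord tone.
It is approached by step up from A3 and left by step down to A3.
Step away and step back to the same note — a neighbor tone (upper neighbor).
It falls on a weak beat, so it is unaccented.

Unaccented neighbor tone.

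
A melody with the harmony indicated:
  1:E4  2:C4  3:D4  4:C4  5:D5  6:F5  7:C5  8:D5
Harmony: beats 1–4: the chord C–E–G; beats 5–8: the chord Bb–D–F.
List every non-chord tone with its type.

D4 (beat 3) — neighbor tone; C5 (beat 7) — appoggiatura.

The harmony at that moment is C major triad (C, E, G); D4 is not a chord tone.
It is approached by step up from C4 and left by step down to C4.
Step away and step back to the same note — a neighbor tone (upper neighbor).
The harmony at that moment is Bb major triad (Bb, D, F); C5 is not a chord tone.
It is approached by leap down from F5 and left by step up to D5.
Leap in, step out — an appoggiatura.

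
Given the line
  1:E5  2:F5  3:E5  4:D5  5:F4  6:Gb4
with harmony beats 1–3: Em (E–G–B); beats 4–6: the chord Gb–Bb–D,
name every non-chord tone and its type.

The harmony at that moment is E minor triad (E, G, B); F5 is not a chord tone.
It is approached by step up from E5 and left by step down to E5.
Step away and step back to the same note — a neighbor tone (upper neighbor).
The harmony at that moment is Gb augmented triad (Gb, Bb, D); F4 is not a chord tone.
It is approached by leap down from D5 and left by step up to Gb4.
Leap in, step out — an appoggiatura.

F5 (beat 2) — neighbor tone; F4 (beat 5) — appoggiatura.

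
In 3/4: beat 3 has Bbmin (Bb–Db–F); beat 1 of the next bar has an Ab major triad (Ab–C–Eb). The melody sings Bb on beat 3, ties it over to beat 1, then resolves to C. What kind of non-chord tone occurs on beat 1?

The harmony at that moment is Ab major triad (Ab, C, Eb); Bb is not a chord tone.
It is held over (the same pitch as the preceding Bb) and left by step up to C.
Held over from the previous chord and resolving up by step — a retardation.

Retardation.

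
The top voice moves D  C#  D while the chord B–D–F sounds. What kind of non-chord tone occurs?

C# is a neighbor tone.

The harmony at that moment is B diminished triad (B, D, F); C# is not a chord tone.
It is approached by step down from D and left by step up to D.
Step away and step back to the same note — a neighbor tone (lower neighbor).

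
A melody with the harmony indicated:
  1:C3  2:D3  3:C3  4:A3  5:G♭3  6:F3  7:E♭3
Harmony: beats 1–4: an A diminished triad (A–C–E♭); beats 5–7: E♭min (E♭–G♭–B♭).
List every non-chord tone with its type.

D3 (beat 2) — neighbor tone; F3 (beat 6) — passing tone.

The harmony at that moment is A diminished triad (A, C, E♭); D3 is not a chord tone.
It is approached by step up from C3 and left by step down to C3.
Step away and step back to the same note — a neighbor tone (upper neighbor).
The harmony at that moment is E♭ minor triad (E♭, G♭, B♭); F3 is not a chord tone.
It is approached by step down from G♭3 and left by step down to E♭3.
Step in, step out in the same direction — a passing tone.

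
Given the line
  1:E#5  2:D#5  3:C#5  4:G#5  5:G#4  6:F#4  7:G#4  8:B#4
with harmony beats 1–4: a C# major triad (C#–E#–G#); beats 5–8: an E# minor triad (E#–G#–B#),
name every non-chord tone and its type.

D#5 (beat 2) — passing tone; F#4 (beat 6) — neighbor tone.

The harmony at that moment is C# major triad (C#, E#, G#); D#5 is not a chord tone.
It is approached by step down from E#5 and left by step down to C#5.
Step in, step out in the same direction — a passing tone.
The harmony at that moment is E# minor triad (E#, G#, B#); F#4 is not a chord tone.
It is approached by step down from G#4 and left by step up to G#4.
Step away and step back to the same note — a neighbor tone (lower neighbor).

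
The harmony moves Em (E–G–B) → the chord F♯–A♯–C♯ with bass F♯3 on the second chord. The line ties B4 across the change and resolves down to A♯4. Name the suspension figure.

At the second chord the bass is F♯3. The suspended B4 lies a fourth above the bass; after resolving down by step to A♯4, the interval above the bass becomes a third.
Suspension figures are named by those two intervals: 4–3.

4–3 suspension.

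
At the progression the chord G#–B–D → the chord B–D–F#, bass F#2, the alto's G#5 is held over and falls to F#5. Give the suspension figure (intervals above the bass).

9–8 suspension.

At the second chord the bass is F#2. The suspended G#5 lies a ninth above the bass; after resolving down by step to F#5, the interval above the bass becomes an octave.
Suspension figures are named by those two intervals: 9–8.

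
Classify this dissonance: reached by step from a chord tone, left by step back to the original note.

Neighbor tone.

Approach: by step. Departure: by step in the opposite direction, back to the starting pitch.
Stepwise on both sides but reversing to return to the same chord tone — a neighbor tone. (Had it continued onward in the same direction it would be a passing tone instead.)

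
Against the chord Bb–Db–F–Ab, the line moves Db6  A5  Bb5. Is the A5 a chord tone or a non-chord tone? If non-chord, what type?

The harmony at that moment is Bb minor seventh chord (Bb, Db, F, Ab); A5 is not a chord tone.
It is approached by leap down from Db6 and left by step up to Bb5.
Leap in, step out — an appoggiatura.

Non-chord tone — an appoggiatura.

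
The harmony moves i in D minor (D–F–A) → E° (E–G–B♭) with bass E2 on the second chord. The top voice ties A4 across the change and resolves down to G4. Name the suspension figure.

At the second chord the bass is E2. The suspended A4 lies a fourth above the bass; after resolving down by step to G4, the interval above the bass becomes a third.
Suspension figures are named by those two intervals: 4–3.

4–3 suspension.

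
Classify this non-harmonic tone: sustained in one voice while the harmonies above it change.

Approach: none. Departure: none — a single pitch is sustained while the chords change around it, passing through harmonies that do not contain it.
No melodic motion at all; the dissonance is created entirely by the moving harmonies against the stationary note — a pedal tone (pedal point).

Pedal tone.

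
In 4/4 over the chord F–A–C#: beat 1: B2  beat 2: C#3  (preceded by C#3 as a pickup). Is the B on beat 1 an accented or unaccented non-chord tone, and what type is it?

Accented neighbor tone.

The harmony at that moment is F augmented triad (F, A, C#); B2 is not a chord tone.
It is approached by step down from C#3 and left by step up to C#3.
Step away and step back to the same note — a neighbor tone (lower neighbor).
It falls on the downbeat, so it is accented.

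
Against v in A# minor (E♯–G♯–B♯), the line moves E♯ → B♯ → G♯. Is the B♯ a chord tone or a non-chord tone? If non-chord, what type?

E# minor triad contains E♯, G♯, B♯; B♯ is the fifth, so it is a chord tone.

Chord tone (the fifth of E# minor triad).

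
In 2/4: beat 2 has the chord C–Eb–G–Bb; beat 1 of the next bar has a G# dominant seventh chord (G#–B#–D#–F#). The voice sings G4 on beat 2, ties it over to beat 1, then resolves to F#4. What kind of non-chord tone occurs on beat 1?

The harmony at that moment is G# dominant seventh chord (G#, B#, D#, F#); G4 is not a chord tone.
It is held over (the same pitch as the preceding G4) and left by step down to F#4.
Held over from the previous chord and resolving down by step — a suspension.

Suspension.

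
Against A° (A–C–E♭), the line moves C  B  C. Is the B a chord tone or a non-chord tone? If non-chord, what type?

The harmony at that moment is A diminished triad (A, C, E♭); B is not a chord tone.
It is approached by step down from C and left by step up to C.
Step away and step back to the same note — a neighbor tone (lower neighbor).

Non-chord tone — a neighbor tone.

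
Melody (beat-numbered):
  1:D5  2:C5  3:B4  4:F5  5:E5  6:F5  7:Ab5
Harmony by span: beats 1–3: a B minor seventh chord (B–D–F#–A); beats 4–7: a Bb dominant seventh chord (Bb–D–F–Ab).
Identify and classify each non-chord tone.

C5 (beat 2) — passing tone; E5 (beat 5) — neighbor tone.

The harmony at that moment is B minor seventh chord (B, D, F#, A); C5 is not a chord tone.
It is approached by step down from D5 and left by step down to B4.
Step in, step out in the same direction — a passing tone.
The harmony at that moment is Bb dominant seventh chord (Bb, D, F, Ab); E5 is not a chord tone.
It is approached by step down from F5 and left by step up to F5.
Step away and step back to the same note — a neighbor tone (lower neighbor).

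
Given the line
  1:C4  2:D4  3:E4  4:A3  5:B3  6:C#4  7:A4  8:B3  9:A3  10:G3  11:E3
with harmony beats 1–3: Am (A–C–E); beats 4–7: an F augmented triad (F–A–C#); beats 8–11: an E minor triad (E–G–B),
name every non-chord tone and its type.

The harmony at that moment is A minor triad (A, C, E); D4 is not a chord tone.
It is approached by step up from C4 and left by step up to E4.
Step in, step out in the same direction — a passing tone.
The harmony at that moment is F augmented triad (F, A, C#); B3 is not a chord tone.
It is approached by step up from A3 and left by step up to C#4.
Step in, step out in the same direction — a passing tone.
The harmony at that moment is E minor triad (E, G, B); A3 is not a chord tone.
It is approached by step down from B3 and left by step down to G3.
Step in, step out in the same direction — a passing tone.

D4 (beat 2) — passing tone; B3 (beat 5) — passing tone; A3 (beat 9) — passing tone.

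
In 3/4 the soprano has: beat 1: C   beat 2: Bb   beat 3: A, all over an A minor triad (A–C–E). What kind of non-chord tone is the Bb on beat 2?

Passing tone.

The harmony at that moment is A minor triad (A, C, E); Bb is not a chord tone.
It is approached by step down from C and left by step down to A.
Step in, step out in the same direction — a passing tone.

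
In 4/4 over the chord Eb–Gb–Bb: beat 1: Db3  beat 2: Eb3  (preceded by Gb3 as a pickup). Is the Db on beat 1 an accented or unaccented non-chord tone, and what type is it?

Accented appoggiatura.

The harmony at that moment is Eb minor triad (Eb, Gb, Bb); Db3 is not a chord tone.
It is approached by leap down from Gb3 and left by step up to Eb3.
Leap in, step out — an appoggiatura.
It falls on the downbeat, so it is accented.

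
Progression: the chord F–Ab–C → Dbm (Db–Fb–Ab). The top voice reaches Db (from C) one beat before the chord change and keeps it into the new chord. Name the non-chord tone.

The harmony at that moment is F minor triad (F, Ab, C); Db is not a chord tone.
It is approached by step up from C and then sustained as the same pitch into the next harmony.
Arriving early and becoming a chord tone when the harmony changes — an anticipation.

Db is an anticipation.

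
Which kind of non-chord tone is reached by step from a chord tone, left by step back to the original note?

Neighbor tone.

Approach: by step. Departure: by step in the opposite direction, back to the starting pitch.
Stepwise on both sides but reversing to return to the same chord tone — a neighbor tone. (Had it continued onward in the same direction it would be a passing tone instead.)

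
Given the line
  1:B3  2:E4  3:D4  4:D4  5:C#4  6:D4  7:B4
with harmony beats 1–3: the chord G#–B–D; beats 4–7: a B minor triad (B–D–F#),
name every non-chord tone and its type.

E4 (beat 2) — appoggiatura; C#4 (beat 5) — neighbor tone.

The harmony at that moment is G# diminished triad (G#, B, D); E4 is not a chord tone.
It is approached by leap up from B3 and left by step down to D4.
Leap in, step out — an appoggiatura.
The harmony at that moment is B minor triad (B, D, F#); C#4 is not a chord tone.
It is approached by step down from D4 and left by step up to D4.
Step away and step back to the same note — a neighbor tone (lower neighbor).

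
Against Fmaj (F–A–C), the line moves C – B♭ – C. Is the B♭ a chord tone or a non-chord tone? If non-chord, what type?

The harmony at that moment is F major triad (F, A, C); B♭ is not a chord tone.
It is approached by step down from C and left by step up to C.
Step away and step back to the same note — a neighbor tone (lower neighbor).

Non-chord tone — a neighbor tone.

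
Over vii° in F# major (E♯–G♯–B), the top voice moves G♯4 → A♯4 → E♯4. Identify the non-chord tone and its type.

The harmony at that moment is E♯ diminished triad (E♯, G♯, B); A♯4 is not a chord tone.
It is approached by step up from G♯4 and left by leap down to E♯4.
Step in, leap out — an escape tone.

A♯4 is an escape tone.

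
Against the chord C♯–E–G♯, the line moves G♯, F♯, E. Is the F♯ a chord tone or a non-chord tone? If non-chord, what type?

Non-chord tone — a passing tone.

The harmony at that moment is C♯ minor triad (C♯, E, G♯); F♯ is not a chord tone.
It is approached by step down from G♯ and left by step down to E.
Step in, step out in the same direction — a passing tone.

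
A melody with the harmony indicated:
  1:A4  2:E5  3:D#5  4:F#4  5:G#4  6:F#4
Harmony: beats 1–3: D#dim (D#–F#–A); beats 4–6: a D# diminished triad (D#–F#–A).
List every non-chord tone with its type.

The harmony at that moment is D# diminished triad (D#, F#, A); E5 is not a chord tone.
It is approached by leap up from A4 and left by step down to D#5.
Leap in, step out — an appoggiatura.
The harmony at that moment is D# diminished triad (D#, F#, A); G#4 is not a chord tone.
It is approached by step up from F#4 and left by step down to F#4.
Step away and step back to the same note — a neighbor tone (upper neighbor).

E5 (beat 2) — appoggiatura; G#4 (beat 5) — neighbor tone.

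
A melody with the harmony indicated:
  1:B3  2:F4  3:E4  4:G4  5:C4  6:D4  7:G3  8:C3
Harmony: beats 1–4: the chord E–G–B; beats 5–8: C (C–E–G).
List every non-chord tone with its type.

The harmony at that moment is E minor triad (E, G, B); F4 is not a chord tone.
It is approached by leap up from B3 and left by step down to E4.
Leap in, step out — an appoggiatura.
The harmony at that moment is C major triad (C, E, G); D4 is not a chord tone.
It is approached by step up from C4 and left by leap down to G3.
Step in, leap out — an escape tone.

F4 (beat 2) — appoggiatura; D4 (beat 6) — escape tone.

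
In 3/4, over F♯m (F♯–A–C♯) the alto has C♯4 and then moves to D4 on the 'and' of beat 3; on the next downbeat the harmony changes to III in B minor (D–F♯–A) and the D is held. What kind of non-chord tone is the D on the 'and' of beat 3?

Anticipation.

The harmony at that moment is F♯ minor triad (F♯, A, C♯); D4 is not a chord tone.
It is approached by step up from C♯4 and then sustained as the same pitch into the next harmony.
Arriving early and becoming a chord tone when the harmony changes — an anticipation.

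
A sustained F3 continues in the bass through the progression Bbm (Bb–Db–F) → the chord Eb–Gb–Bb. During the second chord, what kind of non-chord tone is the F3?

The harmony at that moment is Eb minor triad (Eb, Gb, Bb); F3 is not a chord tone.
It is held over (the same pitch as the preceding F3) and then sustained as the same pitch into the next harmony.
Sustained through a change of harmony — a pedal tone.

Pedal tone (pedal point).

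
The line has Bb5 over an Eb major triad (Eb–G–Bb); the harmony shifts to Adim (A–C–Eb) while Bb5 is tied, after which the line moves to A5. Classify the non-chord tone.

Bb5 is a suspension.

The harmony at that moment is A diminished triad (A, C, Eb); Bb5 is not a chord tone.
It is held over (the same pitch as the preceding Bb5) and left by step down to A5.
Held over from the previous chord and resolving down by step — a suspension.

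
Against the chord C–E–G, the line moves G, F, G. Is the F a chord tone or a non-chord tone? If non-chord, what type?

The harmony at that moment is C major triad (C, E, G); F is not a chord tone.
It is approached by step down from G and left by step up to G.
Step away and step back to the same note — a neighbor tone (lower neighbor).

Non-chord tone — a neighbor tone.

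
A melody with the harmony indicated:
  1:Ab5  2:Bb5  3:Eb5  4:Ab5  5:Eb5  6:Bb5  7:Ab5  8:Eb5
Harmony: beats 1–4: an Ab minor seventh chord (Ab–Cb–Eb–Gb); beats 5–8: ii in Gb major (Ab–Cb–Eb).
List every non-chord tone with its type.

Bb5 (beat 2) — escape tone; Bb5 (beat 6) — appoggiatura.

The harmony at that moment is Ab minor seventh chord (Ab, Cb, Eb, Gb); Bb5 is not a chord tone.
It is approached by step up from Ab5 and left by leap down to Eb5.
Step in, leap out — an escape tone.
The harmony at that moment is Ab minor triad (Ab, Cb, Eb); Bb5 is not a chord tone.
It is approached by leap up from Eb5 and left by step down to Ab5.
Leap in, step out — an appoggiatura.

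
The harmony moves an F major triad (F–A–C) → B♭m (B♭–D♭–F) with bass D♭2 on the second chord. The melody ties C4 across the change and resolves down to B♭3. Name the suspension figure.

7–6 suspension.

At the second chord the bass is D♭2. The suspended C4 lies a seventh above the bass; after resolving down by step to B♭3, the interval above the bass becomes a sixth.
Suspension figures are named by those two intervals: 7–6.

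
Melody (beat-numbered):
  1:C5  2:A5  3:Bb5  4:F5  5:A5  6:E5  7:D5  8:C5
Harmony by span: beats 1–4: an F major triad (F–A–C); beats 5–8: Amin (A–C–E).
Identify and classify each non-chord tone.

The harmony at that moment is F major triad (F, A, C); Bb5 is not a chord tone.
It is approached by step up from A5 and left by leap down to F5.
Step in, leap out — an escape tone.
The harmony at that moment is A minor triad (A, C, E); D5 is not a chord tone.
It is approached by step down from E5 and left by step down to C5.
Step in, step out in the same direction — a passing tone.

Bb5 (beat 3) — escape tone; D5 (beat 7) — passing tone.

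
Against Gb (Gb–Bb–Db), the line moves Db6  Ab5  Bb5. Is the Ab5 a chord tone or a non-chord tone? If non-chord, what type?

The harmony at that moment is Gb major triad (Gb, Bb, Db); Ab5 is not a chord tone.
It is approached by leap down from Db6 and left by step up to Bb5.
Leap in, step out — an appoggiatura.

Non-chord tone — an appoggiatura.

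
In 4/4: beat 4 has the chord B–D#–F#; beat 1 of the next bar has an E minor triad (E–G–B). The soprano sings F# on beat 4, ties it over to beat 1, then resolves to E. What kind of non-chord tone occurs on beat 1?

Suspension.

The harmony at that moment is E minor triad (E, G, B); F# is not a chord tone.
It is held over (the same pitch as the preceding F#) and left by step down to E.
Held over from the previous chord and resolving down by step — a suspension.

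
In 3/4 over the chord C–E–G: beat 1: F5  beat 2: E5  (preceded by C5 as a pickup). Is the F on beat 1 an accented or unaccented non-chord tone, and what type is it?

Accented appoggiatura.

The harmony at that moment is C major triad (C, E, G); F5 is not a chord tone.
It is approached by leap up from C5 and left by step down to E5.
Leap in, step out — an appoggiatura.
It falls on the downbeat, so it is accented.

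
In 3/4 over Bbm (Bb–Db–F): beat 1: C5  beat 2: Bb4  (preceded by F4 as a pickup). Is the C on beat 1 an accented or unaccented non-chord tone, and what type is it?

Accented appoggiatura.

The harmony at that moment is Bb minor triad (Bb, Db, F); C5 is not a chord tone.
It is approached by leap up from F4 and left by step down to Bb4.
Leap in, step out — an appoggiatura.
It falls on the downbeat, so it is accented.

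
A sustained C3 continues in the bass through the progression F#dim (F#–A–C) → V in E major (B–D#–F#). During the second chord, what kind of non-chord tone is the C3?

The harmony at that moment is B major triad (B, D#, F#); C3 is not a chord tone.
It is held over (the same pitch as the preceding C3) and then sustained as the same pitch into the next harmony.
Sustained through a change of harmony — a pedal tone.

Pedal tone (pedal point).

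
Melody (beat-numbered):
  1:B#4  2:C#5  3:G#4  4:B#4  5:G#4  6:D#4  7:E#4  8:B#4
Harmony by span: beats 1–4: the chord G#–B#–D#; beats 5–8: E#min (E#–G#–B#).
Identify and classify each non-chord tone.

The harmony at that moment is G# major triad (G#, B#, D#); C#5 is not a chord tone.
It is approached by step up from B#4 and left by leap down to G#4.
Step in, leap out — an escape tone.
The harmony at that moment is E# minor triad (E#, G#, B#); D#4 is not a chord tone.
It is approached by leap down from G#4 and left by step up to E#4.
Leap in, step out — an appoggiatura.

C#5 (beat 2) — escape tone; D#4 (beat 6) — appoggiatura.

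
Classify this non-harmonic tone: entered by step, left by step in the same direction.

Passing tone.

Approach: by step. Departure: by step, continuing in the same direction.
Stepwise on both sides with no change of direction means the note fills in the space between two different chord tones — a passing tone. (Had it turned back to its starting note it would be a neighbor tone instead.)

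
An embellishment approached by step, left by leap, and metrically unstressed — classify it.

Approach: by step. Departure: by leap. Metric position: weak.
Step in, leap out, from a weak position — an escape tone (échappée). (It is the mirror image of the appoggiatura, which leaps in and steps out on a strong beat.)

Escape tone.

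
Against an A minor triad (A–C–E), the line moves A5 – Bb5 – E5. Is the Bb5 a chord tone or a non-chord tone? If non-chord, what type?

The harmony at that moment is A minor triad (A, C, E); Bb5 is not a chord tone.
It is approached by step up from A5 and left by leap down to E5.
Step in, leap out — an escape tone.

Non-chord tone — an escape tone.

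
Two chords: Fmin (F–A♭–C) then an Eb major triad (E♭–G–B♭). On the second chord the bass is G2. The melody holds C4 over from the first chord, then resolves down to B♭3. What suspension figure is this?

At the second chord the bass is G2. The suspended C4 lies a fourth above the bass; after resolving down by step to B♭3, the interval above the bass becomes a third.
Suspension figures are named by those two intervals: 4–3.

4–3 suspension.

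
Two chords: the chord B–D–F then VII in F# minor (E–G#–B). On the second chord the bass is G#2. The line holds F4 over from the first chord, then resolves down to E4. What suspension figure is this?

At the second chord the bass is G#2. The suspended F4 lies a seventh above the bass; after resolving down by step to E4, the interval above the bass becomes a sixth.
Suspension figures are named by those two intervals: 7–6.

7–6 suspension.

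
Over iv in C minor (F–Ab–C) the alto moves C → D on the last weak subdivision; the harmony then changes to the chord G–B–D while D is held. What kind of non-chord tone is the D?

The harmony at that moment is F minor triad (F, Ab, C); D is not a chord tone.
It is approached by step up from C and then sustained as the same pitch into the next harmony.
Arriving early and becoming a chord tone when the harmony changes — an anticipation.

D is an anticipation.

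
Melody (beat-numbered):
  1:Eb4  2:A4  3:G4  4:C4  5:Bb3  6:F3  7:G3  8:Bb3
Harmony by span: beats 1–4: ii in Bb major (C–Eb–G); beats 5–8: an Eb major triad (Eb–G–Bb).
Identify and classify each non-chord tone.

The harmony at that moment is C minor triad (C, Eb, G); A4 is not a chord tone.
It is approached by leap up from Eb4 and left by step down to G4.
Leap in, step out — an appoggiatura.
The harmony at that moment is Eb major triad (Eb, G, Bb); F3 is not a chord tone.
It is approached by leap down from Bb3 and left by step up to G3.
Leap in, step out — an appoggiatura.

A4 (beat 2) — appoggiatura; F3 (beat 6) — appoggiatura.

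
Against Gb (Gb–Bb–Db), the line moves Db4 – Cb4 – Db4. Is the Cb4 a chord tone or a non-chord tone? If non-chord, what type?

Non-chord tone — a neighbor tone.

The harmony at that moment is Gb major triad (Gb, Bb, Db); Cb4 is not a chord tone.
It is approached by step down from Db4 and left by step up to Db4.
Step away and step back to the same note — a neighbor tone (lower neighbor).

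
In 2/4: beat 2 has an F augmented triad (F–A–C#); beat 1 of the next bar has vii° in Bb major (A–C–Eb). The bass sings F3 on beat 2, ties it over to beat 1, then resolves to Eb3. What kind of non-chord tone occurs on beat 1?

The harmony at that moment is A diminished triad (A, C, Eb); F3 is not a chord tone.
It is held over (the same pitch as the preceding F3) and left by step down to Eb3.
Held over from the previous chord and resolving down by step — a suspension.

Suspension.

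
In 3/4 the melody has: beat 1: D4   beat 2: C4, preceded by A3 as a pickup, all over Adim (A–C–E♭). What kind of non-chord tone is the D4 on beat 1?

Appoggiatura.

The harmony at that moment is A diminished triad (A, C, E♭); D4 is not a chord tone.
It is approached by leap up from A3 and left by step down to C4.
Leap in, step out, metrically accented — an appoggiatura.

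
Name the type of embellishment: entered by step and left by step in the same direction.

Approach: by step. Departure: by step, continuing in the same direction.
Stepwise on both sides with no change of direction means the note fills in the space between two different chord tones — a passing tone. (Had it turned back to its starting note it would be a neighbor tone instead.)

Passing tone.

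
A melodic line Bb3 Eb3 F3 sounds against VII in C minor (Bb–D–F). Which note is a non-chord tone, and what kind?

Eb3 is an appoggiatura.

The harmony at that moment is Bb major triad (Bb, D, F); Eb3 is not a chord tone.
It is approached by leap down from Bb3 and left by step up to F3.
Leap in, step out — an appoggiatura.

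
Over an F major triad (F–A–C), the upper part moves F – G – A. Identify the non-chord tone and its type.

G is a passing tone.

The harmony at that moment is F major triad (F, A, C); G is not a chord tone.
It is approached by step up from F and left by step up to A.
Step in, step out in the same direction — a passing tone.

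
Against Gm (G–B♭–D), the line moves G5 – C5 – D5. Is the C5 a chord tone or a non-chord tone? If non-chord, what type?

Non-chord tone — an appoggiatura.

The harmony at that moment is G minor triad (G, B♭, D); C5 is not a chord tone.
It is approached by leap down from G5 and left by step up to D5.
Leap in, step out — an appoggiatura.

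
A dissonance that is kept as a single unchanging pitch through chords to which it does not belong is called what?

Approach: none. Departure: none — a single pitch is sustained while the chords change around it, passing through harmonies that do not contain it.
No melodic motion at all; the dissonance is created entirely by the moving harmonies against the stationary note — a pedal tone (pedal point).

Pedal tone.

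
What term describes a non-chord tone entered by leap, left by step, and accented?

Approach: by leap. Departure: by step. Metric position: strong.
Leap in, step out, in a metrically strong position — an appoggiatura. (It is the mirror image of the escape tone, which steps in and leaps out from a weak position.)

Appoggiatura.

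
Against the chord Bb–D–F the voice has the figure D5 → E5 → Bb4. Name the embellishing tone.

The harmony at that moment is Bb major triad (Bb, D, F); E5 is not a chord tone.
It is approached by step up from D5 and left by leap down to Bb4.
Step in, leap out — an escape tone.

E5 is an escape tone.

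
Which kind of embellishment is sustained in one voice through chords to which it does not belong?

Pedal tone.

Approach: none. Departure: none — a single pitch is sustained while the chords change around it, passing through harmonies that do not contain it.
No melodic motion at all; the dissonance is created entirely by the moving harmonies against the stationary note — a pedal tone (pedal point).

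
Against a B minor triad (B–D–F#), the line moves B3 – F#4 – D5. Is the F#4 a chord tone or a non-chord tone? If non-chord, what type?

B minor triad contains B, D, F#; F# is the fifth, so it is a chord tone.

Chord tone (the fifth of B minor triad).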